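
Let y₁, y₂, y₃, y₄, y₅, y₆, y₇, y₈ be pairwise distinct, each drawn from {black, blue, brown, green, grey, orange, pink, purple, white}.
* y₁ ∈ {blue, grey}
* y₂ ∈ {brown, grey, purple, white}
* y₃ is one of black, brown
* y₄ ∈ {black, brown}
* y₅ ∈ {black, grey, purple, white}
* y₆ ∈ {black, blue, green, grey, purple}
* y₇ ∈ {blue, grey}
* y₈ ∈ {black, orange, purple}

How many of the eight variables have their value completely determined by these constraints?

2

The 8 variables together cover exactly {black, blue, brown, green, grey, orange, purple, white} — 8 values for 8 variables — and green appears only in y₆'s list, so y₆ = green.
The 7 still-open variables together cover exactly {black, blue, brown, grey, orange, purple, white} — 7 values for 7 variables — and orange appears only in y₈'s list, so y₈ = orange.
y₁ and y₇ between them cover only {blue, grey} — a naked pair. Remove those values from y₂, y₅.
The 2 variables y₃ and y₄ are confined to {black, brown}, which locks those values in; drop them from y₂, y₅.
Determined: y₆=green, y₈=orange. The other variables each still have more than one consistent value. That makes 2.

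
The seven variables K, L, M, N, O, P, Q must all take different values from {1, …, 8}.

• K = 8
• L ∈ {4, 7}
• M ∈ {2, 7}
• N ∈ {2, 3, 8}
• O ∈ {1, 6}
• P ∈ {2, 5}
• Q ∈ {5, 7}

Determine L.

4

K must be 8 (only option left). So N can't be 8.
The 3 variables M, P, Q are confined to {2, 5, 7}, which locks those values in; drop them from L, N.
So L = 4.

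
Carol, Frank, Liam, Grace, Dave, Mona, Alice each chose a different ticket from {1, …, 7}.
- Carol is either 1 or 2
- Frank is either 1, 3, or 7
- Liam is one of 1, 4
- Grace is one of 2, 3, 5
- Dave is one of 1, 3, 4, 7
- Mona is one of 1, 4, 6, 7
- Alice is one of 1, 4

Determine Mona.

6

Among the 7 variables, 5 fits only Grace (and all 7 values in {1, 2, 3, 4, 5, 6, 7} must be used), so Grace = 5.
The 6 still-open variables draw from only 6 values {1, 2, 3, 4, 6, 7}, so each is used; only Carol can be 2, hence Carol = 2.
The 5 still-open variables together cover exactly {1, 3, 4, 6, 7} — 5 values for 5 variables — and 6 appears only in Mona's list, so Mona = 6.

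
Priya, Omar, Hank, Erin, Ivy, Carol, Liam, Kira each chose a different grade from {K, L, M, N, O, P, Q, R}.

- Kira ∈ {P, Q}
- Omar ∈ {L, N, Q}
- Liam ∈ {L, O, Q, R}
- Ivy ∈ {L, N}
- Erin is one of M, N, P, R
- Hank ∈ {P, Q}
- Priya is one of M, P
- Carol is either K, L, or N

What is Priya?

The 8 variables draw from only 8 values {K, L, M, N, O, P, Q, R}, so each is used; only Carol can be K, hence Carol = K.
The 7 still-open variables together cover exactly {L, M, N, O, P, Q, R} — 7 values for 7 variables — and O appears only in Liam's list, so Liam = O.
The 6 still-open variables together cover exactly {L, M, N, P, Q, R} — 6 values for 6 variables — and R appears only in Erin's list, so Erin = R.
Among the 5 still-open variables, M fits only Priya (and all 5 values in {L, M, N, P, Q} must be used), so Priya = M.

M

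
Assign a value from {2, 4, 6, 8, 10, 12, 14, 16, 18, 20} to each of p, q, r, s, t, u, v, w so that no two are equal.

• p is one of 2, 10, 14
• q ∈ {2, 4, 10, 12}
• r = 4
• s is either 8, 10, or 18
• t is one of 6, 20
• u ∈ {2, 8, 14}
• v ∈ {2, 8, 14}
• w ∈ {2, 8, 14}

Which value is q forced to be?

12

r has just one choice, so r = 4. Remove 4 from q.
The 3 variables u, v, w are confined to {2, 8, 14}, which locks those values in; drop them from p, q, s.
p's domain is down to {10}, so p = 10. Eliminate 10 elsewhere: q, s.
So q = 12.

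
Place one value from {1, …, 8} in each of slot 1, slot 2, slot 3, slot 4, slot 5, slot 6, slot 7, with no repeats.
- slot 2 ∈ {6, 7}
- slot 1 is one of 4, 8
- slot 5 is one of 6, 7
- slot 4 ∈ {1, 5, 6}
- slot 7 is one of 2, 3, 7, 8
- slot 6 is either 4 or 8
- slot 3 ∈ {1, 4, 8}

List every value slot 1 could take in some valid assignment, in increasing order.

slot 1 and slot 6 share exactly the 2 values {4, 8}; by pigeonhole those values go to them, so strike 4, 8 from slot 3, slot 7.
slot 3 must be 1 (only option left). Remove 1 from slot 4.
slot 2 and slot 5 share exactly the 2 values {6, 7}; by pigeonhole those values go to them, so strike 6, 7 from slot 4, slot 7.
slot 4 must be 5 (only option left).
No further eliminations apply; slot 1 can still be any of 4, 8.

4, 8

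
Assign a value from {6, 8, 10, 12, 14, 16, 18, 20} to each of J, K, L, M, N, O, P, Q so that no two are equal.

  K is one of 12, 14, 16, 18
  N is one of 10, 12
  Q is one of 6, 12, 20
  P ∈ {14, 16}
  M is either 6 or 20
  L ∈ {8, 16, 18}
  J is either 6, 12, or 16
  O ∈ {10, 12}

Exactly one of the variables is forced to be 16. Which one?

J

The 8 variables together cover exactly {6, 8, 10, 12, 14, 16, 18, 20} — 8 values for 8 variables — and 8 appears only in L's list, so L = 8.
Among the 7 still-open variables, 18 fits only K (and all 7 values in {6, 10, 12, 14, 16, 18, 20} must be used), so K = 18.
The 6 still-open variables together cover exactly {6, 10, 12, 14, 16, 20} — 6 values for 6 variables — and 14 appears only in P's list, so P = 14.
The 5 still-open variables together cover exactly {6, 10, 12, 16, 20} — 5 values for 5 variables — and 16 appears only in J's list, so J = 16.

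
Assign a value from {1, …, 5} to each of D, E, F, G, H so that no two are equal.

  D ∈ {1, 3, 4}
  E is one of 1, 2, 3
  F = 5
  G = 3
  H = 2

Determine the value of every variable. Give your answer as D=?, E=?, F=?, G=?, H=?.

F's domain is down to {5}, so F = 5.
G must be 3 (only option left). So D, E can't be 3.
H's domain is down to {2}, so H = 2. Remove 2 from E.
E has just one choice, so E = 1. Remove 1 from D.
D has just one choice, so D = 4.

D=4, E=1, F=5, G=3, H=2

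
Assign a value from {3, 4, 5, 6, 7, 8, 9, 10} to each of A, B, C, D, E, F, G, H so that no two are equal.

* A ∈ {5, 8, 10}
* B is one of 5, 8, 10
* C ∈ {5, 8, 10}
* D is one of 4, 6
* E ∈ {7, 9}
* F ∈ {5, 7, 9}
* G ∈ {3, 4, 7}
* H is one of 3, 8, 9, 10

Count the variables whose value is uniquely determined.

The 8 variables together cover exactly {3, 4, 5, 6, 7, 8, 9, 10} — 8 values for 8 variables — and 6 appears only in D's list, so D = 6.
The 7 still-open variables together cover exactly {3, 4, 5, 7, 8, 9, 10} — 7 values for 7 variables — and 4 appears only in G's list, so G = 4.
The 6 still-open variables together cover exactly {3, 5, 7, 8, 9, 10} — 6 values for 6 variables — and 3 appears only in H's list, so H = 3.
The 3 variables A, B, C are confined to {5, 8, 10}, which locks those values in; drop them from F.
Determined: D=6, G=4, H=3. The other variables each still have more than one consistent value. That makes 3.

3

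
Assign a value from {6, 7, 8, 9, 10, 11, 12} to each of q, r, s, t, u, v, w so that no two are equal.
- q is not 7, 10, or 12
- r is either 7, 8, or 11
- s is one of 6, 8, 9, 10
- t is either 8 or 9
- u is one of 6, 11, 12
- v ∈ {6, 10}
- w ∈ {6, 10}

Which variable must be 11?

q

The 7 variables together cover exactly {6, 7, 8, 9, 10, 11, 12} — 7 values for 7 variables — and 7 appears only in r's list, so r = 7.
Among the 6 still-open variables, 12 fits only u (and all 6 values in {6, 8, 9, 10, 11, 12} must be used), so u = 12.
The 5 still-open variables draw from only 5 values {6, 8, 9, 10, 11}, so each is used; only q can be 11, hence q = 11.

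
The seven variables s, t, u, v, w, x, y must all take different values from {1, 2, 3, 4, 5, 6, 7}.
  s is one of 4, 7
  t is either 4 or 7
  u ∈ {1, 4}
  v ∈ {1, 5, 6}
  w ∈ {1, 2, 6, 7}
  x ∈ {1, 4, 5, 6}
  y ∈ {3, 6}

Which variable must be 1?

The 7 variables together cover exactly {1, 2, 3, 4, 5, 6, 7} — 7 values for 7 variables — and 2 appears only in w's list, so w = 2.
Among the 6 still-open variables, 3 fits only y (and all 6 values in {1, 3, 4, 5, 6, 7} must be used), so y = 3.
s and t between them cover only {4, 7} — a naked pair. Remove those values from u, x.
So 1 goes to u.

u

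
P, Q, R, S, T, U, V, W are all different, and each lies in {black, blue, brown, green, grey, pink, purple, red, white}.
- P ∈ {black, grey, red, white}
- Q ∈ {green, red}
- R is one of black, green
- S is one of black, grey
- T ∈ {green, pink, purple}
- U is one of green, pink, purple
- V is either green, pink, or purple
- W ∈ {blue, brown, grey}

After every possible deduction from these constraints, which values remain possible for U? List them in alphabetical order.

The 3 variables T, U, V are confined to {green, pink, purple}, which locks those values in; drop them from Q, R.
Q's domain is down to {red}, so Q = red. Strike red from P.
R must be black (only option left). Remove black from P, S.
S must be grey (only option left). Strike grey from P, W.
P's domain is down to {white}, so P = white.
No further eliminations apply; U can still be any of green, pink, purple.

green, pink, purple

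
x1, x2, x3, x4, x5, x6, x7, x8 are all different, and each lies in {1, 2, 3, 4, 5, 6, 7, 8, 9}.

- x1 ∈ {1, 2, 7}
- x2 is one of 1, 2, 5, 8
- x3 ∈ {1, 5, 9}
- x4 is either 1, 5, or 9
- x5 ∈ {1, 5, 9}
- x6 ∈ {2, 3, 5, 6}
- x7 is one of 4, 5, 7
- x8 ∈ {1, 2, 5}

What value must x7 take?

4

x3, x4, x5 share exactly the 3 values {1, 5, 9}; by pigeonhole those values go to them, so strike 1, 5, 9 from x1, x2, x6, x7, x8.
x8 must be 2 (only option left). Strike 2 from x1, x2, x6.
x1 must be 7 (only option left). Remove 7 from x7.
So x7 = 4.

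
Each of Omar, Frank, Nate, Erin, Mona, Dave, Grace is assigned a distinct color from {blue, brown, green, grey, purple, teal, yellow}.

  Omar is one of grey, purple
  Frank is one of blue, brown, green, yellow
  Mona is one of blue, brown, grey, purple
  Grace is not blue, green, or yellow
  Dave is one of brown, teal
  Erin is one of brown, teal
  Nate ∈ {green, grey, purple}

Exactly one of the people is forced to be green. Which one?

The 7 variables together cover exactly {blue, brown, green, grey, purple, teal, yellow} — 7 values for 7 variables — and yellow appears only in Frank's list, so Frank = yellow.
Among the 6 still-open variables, blue fits only Mona (and all 6 values in {blue, brown, green, grey, purple, teal} must be used), so Mona = blue.
The 5 still-open variables draw from only 5 values {brown, green, grey, purple, teal}, so each is used; only Nate can be green, hence Nate = green.

Nate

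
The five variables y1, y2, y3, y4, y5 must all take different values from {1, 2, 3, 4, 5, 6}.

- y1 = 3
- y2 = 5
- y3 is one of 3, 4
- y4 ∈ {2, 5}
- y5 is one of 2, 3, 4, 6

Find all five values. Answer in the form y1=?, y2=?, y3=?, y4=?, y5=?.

y1=3, y2=5, y3=4, y4=2, y5=6

y1 must be 3 (only option left). Strike 3 from y3, y5.
That leaves y2 = 5. So y4 can't be 5.
y3 has just one choice, so y3 = 4. Remove 4 from y5.
y4 must be 2 (only option left). Remove 2 from y5.
y5 must be 6 (only option left).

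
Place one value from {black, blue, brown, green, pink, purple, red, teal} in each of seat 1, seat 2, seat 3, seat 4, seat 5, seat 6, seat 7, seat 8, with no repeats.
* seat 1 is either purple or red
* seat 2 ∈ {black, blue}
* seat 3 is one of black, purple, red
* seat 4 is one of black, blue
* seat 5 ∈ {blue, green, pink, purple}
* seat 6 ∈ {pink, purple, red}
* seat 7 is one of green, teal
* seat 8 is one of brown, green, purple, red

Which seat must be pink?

seat 6

The 8 variables together cover exactly {black, blue, brown, green, pink, purple, red, teal} — 8 values for 8 variables — and brown appears only in seat 8's list, so seat 8 = brown.
The 7 still-open variables draw from only 7 values {black, blue, green, pink, purple, red, teal}, so each is used; only seat 7 can be teal, hence seat 7 = teal.
The 6 still-open variables draw from only 6 values {black, blue, green, pink, purple, red}, so each is used; only seat 5 can be green, hence seat 5 = green.
Among the 5 still-open variables, pink fits only seat 6 (and all 5 values in {black, blue, pink, purple, red} must be used), so seat 6 = pink.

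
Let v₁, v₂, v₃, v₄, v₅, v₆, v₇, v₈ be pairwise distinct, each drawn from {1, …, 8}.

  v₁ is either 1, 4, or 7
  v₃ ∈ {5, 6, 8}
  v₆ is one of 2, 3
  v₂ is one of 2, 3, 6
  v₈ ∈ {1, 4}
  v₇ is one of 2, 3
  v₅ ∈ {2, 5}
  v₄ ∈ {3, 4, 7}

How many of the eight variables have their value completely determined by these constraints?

3

The 8 variables draw from only 8 values {1, 2, 3, 4, 5, 6, 7, 8}, so each is used; only v₃ can be 8, hence v₃ = 8.
The 7 still-open variables draw from only 7 values {1, 2, 3, 4, 5, 6, 7}, so each is used; only v₅ can be 5, hence v₅ = 5.
The 6 still-open variables draw from only 6 values {1, 2, 3, 4, 6, 7}, so each is used; only v₂ can be 6, hence v₂ = 6.
The 2 variables v₆ and v₇ are confined to {2, 3}, which locks those values in; drop them from v₄.
Determined: v₂=6, v₃=8, v₅=5. The other variables each still have more than one consistent value. That makes 3.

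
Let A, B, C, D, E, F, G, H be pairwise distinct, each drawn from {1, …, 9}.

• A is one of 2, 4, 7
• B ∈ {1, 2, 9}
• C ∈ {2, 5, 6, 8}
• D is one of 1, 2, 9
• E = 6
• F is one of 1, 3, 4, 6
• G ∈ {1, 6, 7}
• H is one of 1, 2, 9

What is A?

4

E has just one choice, so E = 6. Remove 6 from C, F, G.
B, D, H between them cover only {1, 2, 9} — a naked triple. Remove those values from A, C, F, G.
G must be 7 (only option left). So A can't be 7.
So A = 4.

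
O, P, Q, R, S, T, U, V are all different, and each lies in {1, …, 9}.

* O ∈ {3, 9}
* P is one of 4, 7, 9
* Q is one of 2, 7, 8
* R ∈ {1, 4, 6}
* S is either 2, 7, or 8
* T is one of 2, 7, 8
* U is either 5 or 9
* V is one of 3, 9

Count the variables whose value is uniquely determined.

The 2 variables O and V are confined to {3, 9}, which locks those values in; drop them from P, U.
U has just one choice, so U = 5.
Q, S, T share exactly the 3 values {2, 7, 8}; by pigeonhole those values go to them, so strike 2, 7, 8 from P.
P has just one choice, so P = 4. Strike 4 from R.
Determined: P=4, U=5. The other variables each still have more than one consistent value. That makes 2.

2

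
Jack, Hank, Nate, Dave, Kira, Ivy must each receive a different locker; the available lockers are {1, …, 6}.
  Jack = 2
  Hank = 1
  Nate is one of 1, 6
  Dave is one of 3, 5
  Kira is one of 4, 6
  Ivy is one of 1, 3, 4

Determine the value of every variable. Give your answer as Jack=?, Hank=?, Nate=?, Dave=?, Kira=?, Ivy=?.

Jack must be 2 (only option left).
That leaves Hank = 1. Remove 1 from Nate, Ivy.
Nate's domain is down to {6}, so Nate = 6. So Kira can't be 6.
That leaves Kira = 4. So Ivy can't be 4.
That leaves Ivy = 3. Remove 3 from Dave.
Dave has just one choice, so Dave = 5.

Jack=2, Hank=1, Nate=6, Dave=5, Kira=4, Ivy=3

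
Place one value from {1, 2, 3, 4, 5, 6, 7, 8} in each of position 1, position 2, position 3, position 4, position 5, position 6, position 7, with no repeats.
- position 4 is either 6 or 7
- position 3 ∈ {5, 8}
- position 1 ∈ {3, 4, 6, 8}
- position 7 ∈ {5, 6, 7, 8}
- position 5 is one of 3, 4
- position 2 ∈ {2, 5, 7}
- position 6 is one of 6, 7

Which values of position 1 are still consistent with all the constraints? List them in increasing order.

3, 4

The 7 variables together cover exactly {2, 3, 4, 5, 6, 7, 8} — 7 values for 7 variables — and 2 appears only in position 2's list, so position 2 = 2.
The 2 variables position 4 and position 6 are confined to {6, 7}, which locks those values in; drop them from position 1, position 7.
position 3 and position 7 between them cover only {5, 8} — a naked pair. Remove those values from position 1.
No further eliminations apply; position 1 can still be any of 3, 4.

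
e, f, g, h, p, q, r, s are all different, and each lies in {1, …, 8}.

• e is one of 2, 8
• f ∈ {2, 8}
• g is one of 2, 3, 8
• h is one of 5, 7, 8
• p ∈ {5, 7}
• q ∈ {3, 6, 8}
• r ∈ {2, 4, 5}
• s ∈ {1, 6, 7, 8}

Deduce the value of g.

3

Among the 8 variables, 1 fits only s (and all 8 values in {1, 2, 3, 4, 5, 6, 7, 8} must be used), so s = 1.
The 7 still-open variables together cover exactly {2, 3, 4, 5, 6, 7, 8} — 7 values for 7 variables — and 4 appears only in r's list, so r = 4.
Among the 6 still-open variables, 6 fits only q (and all 6 values in {2, 3, 5, 6, 7, 8} must be used), so q = 6.
Among the 5 still-open variables, 3 fits only g (and all 5 values in {2, 3, 5, 7, 8} must be used), so g = 3.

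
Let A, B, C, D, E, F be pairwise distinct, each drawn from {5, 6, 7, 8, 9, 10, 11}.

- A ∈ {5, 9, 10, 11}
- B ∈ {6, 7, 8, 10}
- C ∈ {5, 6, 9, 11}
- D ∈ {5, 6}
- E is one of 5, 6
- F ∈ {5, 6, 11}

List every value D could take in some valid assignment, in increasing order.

5, 6

D and E between them cover only {5, 6} — a naked pair. Remove those values from A, B, C, F.
That leaves F = 11. Strike 11 from A, C.
C must be 9 (only option left). Eliminate 9 elsewhere: A.
A must be 10 (only option left). Strike 10 from B.
No further eliminations apply; D can still be any of 5, 6.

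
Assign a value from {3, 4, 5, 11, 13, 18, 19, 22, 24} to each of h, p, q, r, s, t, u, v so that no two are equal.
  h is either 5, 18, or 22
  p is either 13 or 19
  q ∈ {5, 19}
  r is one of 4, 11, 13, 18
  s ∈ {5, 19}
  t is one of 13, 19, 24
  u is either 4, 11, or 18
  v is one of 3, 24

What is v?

q and s share exactly the 2 values {5, 19}; by pigeonhole those values go to them, so strike 5, 19 from h, p, t.
p's domain is down to {13}, so p = 13. Eliminate 13 elsewhere: r, t.
That leaves t = 24. Eliminate 24 elsewhere: v.
So v = 3.

3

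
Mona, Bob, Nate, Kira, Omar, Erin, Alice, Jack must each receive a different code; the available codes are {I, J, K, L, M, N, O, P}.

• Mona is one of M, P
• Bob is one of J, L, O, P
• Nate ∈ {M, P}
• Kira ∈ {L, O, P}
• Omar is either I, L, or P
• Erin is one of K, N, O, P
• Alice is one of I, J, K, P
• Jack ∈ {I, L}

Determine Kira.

O

The 8 variables draw from only 8 values {I, J, K, L, M, N, O, P}, so each is used; only Erin can be N, hence Erin = N.
The 7 still-open variables draw from only 7 values {I, J, K, L, M, O, P}, so each is used; only Alice can be K, hence Alice = K.
The 6 still-open variables draw from only 6 values {I, J, L, M, O, P}, so each is used; only Bob can be J, hence Bob = J.
The 5 still-open variables together cover exactly {I, L, M, O, P} — 5 values for 5 variables — and O appears only in Kira's list, so Kira = O.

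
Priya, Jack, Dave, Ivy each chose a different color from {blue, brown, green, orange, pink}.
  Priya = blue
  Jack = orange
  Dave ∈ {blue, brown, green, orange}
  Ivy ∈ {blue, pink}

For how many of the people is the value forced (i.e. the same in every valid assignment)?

Priya has just one choice, so Priya = blue. Strike blue from Dave, Ivy.
That leaves Jack = orange. Strike orange from Dave.
Ivy's domain is down to {pink}, so Ivy = pink.
Determined: Priya=blue, Jack=orange, Ivy=pink. The other people each still have more than one consistent value. That makes 3.

3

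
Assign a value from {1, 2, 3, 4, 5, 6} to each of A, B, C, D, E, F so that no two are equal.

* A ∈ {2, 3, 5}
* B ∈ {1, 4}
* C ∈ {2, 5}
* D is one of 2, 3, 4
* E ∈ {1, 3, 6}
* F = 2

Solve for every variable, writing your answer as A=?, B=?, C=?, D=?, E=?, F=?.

A=3, B=1, C=5, D=4, E=6, F=2

F has just one choice, so F = 2. Strike 2 from A, C, D.
C's domain is down to {5}, so C = 5. Strike 5 from A.
A has just one choice, so A = 3. So D, E can't be 3.
D has just one choice, so D = 4. Eliminate 4 elsewhere: B.
B must be 1 (only option left). Eliminate 1 elsewhere: E.
That leaves E = 6.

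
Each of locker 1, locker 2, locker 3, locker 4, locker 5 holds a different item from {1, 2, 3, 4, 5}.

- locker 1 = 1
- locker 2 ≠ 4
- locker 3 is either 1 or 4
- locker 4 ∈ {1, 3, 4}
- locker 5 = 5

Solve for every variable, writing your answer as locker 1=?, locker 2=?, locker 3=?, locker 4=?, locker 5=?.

locker 1's domain is down to {1}, so locker 1 = 1. Strike 1 from locker 2, locker 3, locker 4.
locker 3's domain is down to {4}, so locker 3 = 4. Strike 4 from locker 4.
locker 4 must be 3 (only option left). Strike 3 from locker 2.
locker 5 must be 5 (only option left). Remove 5 from locker 2.
locker 2's domain is down to {2}, so locker 2 = 2.

locker 1=1, locker 2=2, locker 3=4, locker 4=3, locker 5=5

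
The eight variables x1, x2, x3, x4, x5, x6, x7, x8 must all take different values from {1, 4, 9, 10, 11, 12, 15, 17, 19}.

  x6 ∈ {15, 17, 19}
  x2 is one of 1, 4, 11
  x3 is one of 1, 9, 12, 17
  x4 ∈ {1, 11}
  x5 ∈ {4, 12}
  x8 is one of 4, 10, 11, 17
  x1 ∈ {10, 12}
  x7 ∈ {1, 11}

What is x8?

17

x4 and x7 share exactly the 2 values {1, 11}; by pigeonhole those values go to them, so strike 1, 11 from x2, x3, x8.
x2 has just one choice, so x2 = 4. Strike 4 from x5, x8.
x5 has just one choice, so x5 = 12. Strike 12 from x1, x3.
x1 has just one choice, so x1 = 10. So x8 can't be 10.
So x8 = 17.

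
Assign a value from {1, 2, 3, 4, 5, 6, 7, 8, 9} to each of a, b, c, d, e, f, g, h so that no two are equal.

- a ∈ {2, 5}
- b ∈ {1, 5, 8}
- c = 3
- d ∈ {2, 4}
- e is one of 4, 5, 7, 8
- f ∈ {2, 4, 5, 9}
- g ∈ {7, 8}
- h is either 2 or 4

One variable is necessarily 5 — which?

c must be 3 (only option left).
The 7 still-open variables draw from only 7 values {1, 2, 4, 5, 7, 8, 9}, so each is used; only b can be 1, hence b = 1.
The 6 still-open variables draw from only 6 values {2, 4, 5, 7, 8, 9}, so each is used; only f can be 9, hence f = 9.
d and h between them cover only {2, 4} — a naked pair. Remove those values from a, e.
So 5 goes to a.

a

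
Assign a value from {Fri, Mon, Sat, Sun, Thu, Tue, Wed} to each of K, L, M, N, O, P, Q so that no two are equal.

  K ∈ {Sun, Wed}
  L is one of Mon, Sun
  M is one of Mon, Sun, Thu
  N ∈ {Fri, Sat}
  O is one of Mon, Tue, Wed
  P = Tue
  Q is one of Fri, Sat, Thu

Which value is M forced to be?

P has just one choice, so P = Tue. So O can't be Tue.
The 3 variables K, L, O are confined to {Mon, Sun, Wed}, which locks those values in; drop them from M.
So M = Thu.

Thu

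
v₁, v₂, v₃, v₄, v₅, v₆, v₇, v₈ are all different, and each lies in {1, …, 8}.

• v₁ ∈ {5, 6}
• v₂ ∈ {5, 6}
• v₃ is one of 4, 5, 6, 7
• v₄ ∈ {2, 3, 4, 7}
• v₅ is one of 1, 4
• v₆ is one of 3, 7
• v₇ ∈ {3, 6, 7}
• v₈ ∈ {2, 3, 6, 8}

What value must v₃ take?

4

Among the 8 variables, 1 fits only v₅ (and all 8 values in {1, 2, 3, 4, 5, 6, 7, 8} must be used), so v₅ = 1.
Among the 7 still-open variables, 8 fits only v₈ (and all 7 values in {2, 3, 4, 5, 6, 7, 8} must be used), so v₈ = 8.
Among the 6 still-open variables, 2 fits only v₄ (and all 6 values in {2, 3, 4, 5, 6, 7} must be used), so v₄ = 2.
The 5 still-open variables draw from only 5 values {3, 4, 5, 6, 7}, so each is used; only v₃ can be 4, hence v₃ = 4.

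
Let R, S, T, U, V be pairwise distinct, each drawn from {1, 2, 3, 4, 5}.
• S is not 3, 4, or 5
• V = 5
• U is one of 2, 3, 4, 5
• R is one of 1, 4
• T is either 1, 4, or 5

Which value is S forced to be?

2

V's domain is down to {5}, so V = 5. So T, U can't be 5.
The 4 still-open variables together cover exactly {1, 2, 3, 4} — 4 values for 4 variables — and 3 appears only in U's list, so U = 3.
The 3 still-open variables together cover exactly {1, 2, 4} — 3 values for 3 variables — and 2 appears only in S's list, so S = 2.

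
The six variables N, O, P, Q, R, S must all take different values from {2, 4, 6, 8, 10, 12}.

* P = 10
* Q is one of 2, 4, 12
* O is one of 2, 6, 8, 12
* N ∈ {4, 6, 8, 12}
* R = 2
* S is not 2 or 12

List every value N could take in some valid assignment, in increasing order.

4, 6, 8, 12

P's domain is down to {10}, so P = 10. So S can't be 10.
R must be 2 (only option left). So O, Q can't be 2.
No further eliminations apply; N can still be any of 4, 6, 8, 12.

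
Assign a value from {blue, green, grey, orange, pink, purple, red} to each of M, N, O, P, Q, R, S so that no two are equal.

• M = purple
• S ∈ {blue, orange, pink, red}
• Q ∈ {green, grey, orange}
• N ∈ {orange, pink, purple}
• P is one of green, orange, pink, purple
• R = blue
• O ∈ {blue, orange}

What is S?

M's domain is down to {purple}, so M = purple. Strike purple from N, P.
That leaves R = blue. Strike blue from O, S.
That leaves O = orange. Eliminate orange elsewhere: N, P, Q, S.
That leaves N = pink. So P, S can't be pink.
So S = red.

red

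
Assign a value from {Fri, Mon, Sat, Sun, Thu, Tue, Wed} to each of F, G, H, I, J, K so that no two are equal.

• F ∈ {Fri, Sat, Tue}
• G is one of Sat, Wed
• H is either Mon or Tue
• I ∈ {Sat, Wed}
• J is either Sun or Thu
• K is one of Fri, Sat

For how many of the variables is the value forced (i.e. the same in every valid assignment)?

G and I share exactly the 2 values {Sat, Wed}; by pigeonhole those values go to them, so strike Sat, Wed from F, K.
That leaves K = Fri. Eliminate Fri elsewhere: F.
That leaves F = Tue. Strike Tue from H.
H must be Mon (only option left).
Determined: F=Tue, H=Mon, K=Fri. The other variables each still have more than one consistent value. That makes 3.

3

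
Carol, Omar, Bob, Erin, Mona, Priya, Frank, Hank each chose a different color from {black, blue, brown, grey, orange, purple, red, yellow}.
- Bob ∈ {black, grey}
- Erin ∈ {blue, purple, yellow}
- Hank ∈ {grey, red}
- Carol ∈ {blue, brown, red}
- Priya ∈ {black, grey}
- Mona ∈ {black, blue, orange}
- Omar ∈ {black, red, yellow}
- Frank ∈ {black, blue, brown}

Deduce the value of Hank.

The 8 variables together cover exactly {black, blue, brown, grey, orange, purple, red, yellow} — 8 values for 8 variables — and orange appears only in Mona's list, so Mona = orange.
The 7 still-open variables together cover exactly {black, blue, brown, grey, purple, red, yellow} — 7 values for 7 variables — and purple appears only in Erin's list, so Erin = purple.
Among the 6 still-open variables, yellow fits only Omar (and all 6 values in {black, blue, brown, grey, red, yellow} must be used), so Omar = yellow.
Bob and Priya share exactly the 2 values {black, grey}; by pigeonhole those values go to them, so strike black, grey from Frank, Hank.
So Hank = red.

red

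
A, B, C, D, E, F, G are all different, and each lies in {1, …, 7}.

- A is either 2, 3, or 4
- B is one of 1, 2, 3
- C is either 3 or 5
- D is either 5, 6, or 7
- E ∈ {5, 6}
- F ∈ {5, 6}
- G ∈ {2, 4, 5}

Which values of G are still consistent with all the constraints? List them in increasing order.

2, 4

The 7 variables draw from only 7 values {1, 2, 3, 4, 5, 6, 7}, so each is used; only B can be 1, hence B = 1.
The 6 still-open variables together cover exactly {2, 3, 4, 5, 6, 7} — 6 values for 6 variables — and 7 appears only in D's list, so D = 7.
The 2 variables E and F are confined to {5, 6}, which locks those values in; drop them from C, G.
C must be 3 (only option left). Eliminate 3 elsewhere: A.
No further eliminations apply; G can still be any of 2, 4.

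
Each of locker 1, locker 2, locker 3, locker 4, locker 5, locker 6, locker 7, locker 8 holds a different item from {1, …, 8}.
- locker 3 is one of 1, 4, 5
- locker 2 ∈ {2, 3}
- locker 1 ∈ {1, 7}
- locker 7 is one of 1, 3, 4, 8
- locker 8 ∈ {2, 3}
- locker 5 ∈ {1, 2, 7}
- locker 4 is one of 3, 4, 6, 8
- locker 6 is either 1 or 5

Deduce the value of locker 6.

The 8 variables together cover exactly {1, 2, 3, 4, 5, 6, 7, 8} — 8 values for 8 variables — and 6 appears only in locker 4's list, so locker 4 = 6.
The 7 still-open variables draw from only 7 values {1, 2, 3, 4, 5, 7, 8}, so each is used; only locker 7 can be 8, hence locker 7 = 8.
The 6 still-open variables draw from only 6 values {1, 2, 3, 4, 5, 7}, so each is used; only locker 3 can be 4, hence locker 3 = 4.
The 5 still-open variables draw from only 5 values {1, 2, 3, 5, 7}, so each is used; only locker 6 can be 5, hence locker 6 = 5.

5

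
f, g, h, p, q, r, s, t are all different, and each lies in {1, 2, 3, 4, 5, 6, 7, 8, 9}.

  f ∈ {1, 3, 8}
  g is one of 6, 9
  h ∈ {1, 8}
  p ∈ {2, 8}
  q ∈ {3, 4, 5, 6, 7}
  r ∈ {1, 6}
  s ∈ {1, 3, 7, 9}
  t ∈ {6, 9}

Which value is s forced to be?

7

g and t share exactly the 2 values {6, 9}; by pigeonhole those values go to them, so strike 6, 9 from q, r, s.
r must be 1 (only option left). So f, h, s can't be 1.
h's domain is down to {8}, so h = 8. Remove 8 from f, p.
p must be 2 (only option left).
f must be 3 (only option left). Strike 3 from q, s.
So s = 7.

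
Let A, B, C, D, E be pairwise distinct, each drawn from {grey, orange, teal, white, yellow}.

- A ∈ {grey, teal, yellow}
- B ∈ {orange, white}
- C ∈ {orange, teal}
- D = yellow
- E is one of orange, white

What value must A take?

grey

D has just one choice, so D = yellow. Remove yellow from A.
The 4 still-open variables together cover exactly {grey, orange, teal, white} — 4 values for 4 variables — and grey appears only in A's list, so A = grey.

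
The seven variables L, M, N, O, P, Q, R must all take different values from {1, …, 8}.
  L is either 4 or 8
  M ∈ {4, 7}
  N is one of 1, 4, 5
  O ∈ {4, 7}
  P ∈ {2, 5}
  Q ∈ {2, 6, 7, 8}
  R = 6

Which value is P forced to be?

R must be 6 (only option left). Strike 6 from Q.
Among the 6 still-open variables, 1 fits only N (and all 6 values in {1, 2, 4, 5, 7, 8} must be used), so N = 1.
The 5 still-open variables together cover exactly {2, 4, 5, 7, 8} — 5 values for 5 variables — and 5 appears only in P's list, so P = 5.

5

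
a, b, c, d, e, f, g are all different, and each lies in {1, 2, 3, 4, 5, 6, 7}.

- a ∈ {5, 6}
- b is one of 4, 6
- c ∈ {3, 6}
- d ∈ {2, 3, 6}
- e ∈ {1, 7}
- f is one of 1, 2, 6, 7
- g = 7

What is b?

4

g must be 7 (only option left). Remove 7 from e, f.
e's domain is down to {1}, so e = 1. Remove 1 from f.
The 5 still-open variables draw from only 5 values {2, 3, 4, 5, 6}, so each is used; only b can be 4, hence b = 4.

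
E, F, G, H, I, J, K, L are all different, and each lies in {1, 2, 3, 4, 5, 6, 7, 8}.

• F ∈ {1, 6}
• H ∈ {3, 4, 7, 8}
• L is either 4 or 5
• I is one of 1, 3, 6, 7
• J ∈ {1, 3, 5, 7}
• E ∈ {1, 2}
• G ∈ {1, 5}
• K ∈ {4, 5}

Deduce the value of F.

The 8 variables together cover exactly {1, 2, 3, 4, 5, 6, 7, 8} — 8 values for 8 variables — and 2 appears only in E's list, so E = 2.
The 7 still-open variables draw from only 7 values {1, 3, 4, 5, 6, 7, 8}, so each is used; only H can be 8, hence H = 8.
K and L between them cover only {4, 5} — a naked pair. Remove those values from G, J.
G's domain is down to {1}, so G = 1. Strike 1 from F, I, J.
So F = 6.

6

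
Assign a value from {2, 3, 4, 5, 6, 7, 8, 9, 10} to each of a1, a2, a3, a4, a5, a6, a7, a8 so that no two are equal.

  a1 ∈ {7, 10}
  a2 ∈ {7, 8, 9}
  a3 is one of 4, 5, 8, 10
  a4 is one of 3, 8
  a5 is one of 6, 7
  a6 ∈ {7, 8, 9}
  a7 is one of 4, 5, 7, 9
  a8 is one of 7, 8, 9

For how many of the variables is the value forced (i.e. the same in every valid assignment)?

3

The 8 variables together cover exactly {3, 4, 5, 6, 7, 8, 9, 10} — 8 values for 8 variables — and 3 appears only in a4's list, so a4 = 3.
Among the 7 still-open variables, 6 fits only a5 (and all 7 values in {4, 5, 6, 7, 8, 9, 10} must be used), so a5 = 6.
a2, a6, a8 between them cover only {7, 8, 9} — a naked triple. Remove those values from a1, a3, a7.
a1 has just one choice, so a1 = 10. Strike 10 from a3.
Determined: a1=10, a4=3, a5=6. The other variables each still have more than one consistent value. That makes 3.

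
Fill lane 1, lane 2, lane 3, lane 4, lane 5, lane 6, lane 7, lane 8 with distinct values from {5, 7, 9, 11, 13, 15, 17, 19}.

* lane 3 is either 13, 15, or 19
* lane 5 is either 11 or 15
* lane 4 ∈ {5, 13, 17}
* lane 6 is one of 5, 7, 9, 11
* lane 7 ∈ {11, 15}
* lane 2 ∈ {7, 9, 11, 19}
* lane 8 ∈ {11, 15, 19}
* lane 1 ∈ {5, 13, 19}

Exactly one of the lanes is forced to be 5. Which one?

The 8 variables draw from only 8 values {5, 7, 9, 11, 13, 15, 17, 19}, so each is used; only lane 4 can be 17, hence lane 4 = 17.
The 2 variables lane 5 and lane 7 are confined to {11, 15}, which locks those values in; drop them from lane 2, lane 3, lane 6, lane 8.
That leaves lane 8 = 19. Eliminate 19 elsewhere: lane 1, lane 2, lane 3.
lane 3's domain is down to {13}, so lane 3 = 13. So lane 1 can't be 13.
So 5 goes to lane 1.

lane 1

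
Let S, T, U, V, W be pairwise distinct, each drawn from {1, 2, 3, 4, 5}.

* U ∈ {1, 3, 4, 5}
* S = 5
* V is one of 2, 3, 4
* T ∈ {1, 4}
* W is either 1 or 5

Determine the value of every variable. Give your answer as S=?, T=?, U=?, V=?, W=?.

S's domain is down to {5}, so S = 5. Eliminate 5 elsewhere: U, W.
W must be 1 (only option left). Eliminate 1 elsewhere: T, U.
T has just one choice, so T = 4. So U, V can't be 4.
That leaves U = 3. Eliminate 3 elsewhere: V.
V must be 2 (only option left).

S=5, T=4, U=3, V=2, W=1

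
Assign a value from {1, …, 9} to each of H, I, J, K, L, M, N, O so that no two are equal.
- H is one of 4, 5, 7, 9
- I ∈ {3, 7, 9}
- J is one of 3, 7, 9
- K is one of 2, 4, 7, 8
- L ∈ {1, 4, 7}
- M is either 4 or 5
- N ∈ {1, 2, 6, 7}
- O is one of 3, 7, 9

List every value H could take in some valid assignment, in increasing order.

4, 5

I, J, O between them cover only {3, 7, 9} — a naked triple. Remove those values from H, K, L, N.
The 2 variables H and M are confined to {4, 5}, which locks those values in; drop them from K, L.
L has just one choice, so L = 1. Eliminate 1 elsewhere: N.
No further eliminations apply; H can still be any of 4, 5.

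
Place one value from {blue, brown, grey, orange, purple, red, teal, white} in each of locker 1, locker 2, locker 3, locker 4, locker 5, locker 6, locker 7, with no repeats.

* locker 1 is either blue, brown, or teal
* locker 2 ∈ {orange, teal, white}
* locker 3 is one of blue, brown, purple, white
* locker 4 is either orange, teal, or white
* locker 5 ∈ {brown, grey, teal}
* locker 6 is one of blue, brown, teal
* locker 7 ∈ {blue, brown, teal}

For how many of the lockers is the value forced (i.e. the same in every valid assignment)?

2

Among the 7 variables, grey fits only locker 5 (and all 7 values in {blue, brown, grey, orange, purple, teal, white} must be used), so locker 5 = grey.
Among the 6 still-open variables, purple fits only locker 3 (and all 6 values in {blue, brown, orange, purple, teal, white} must be used), so locker 3 = purple.
locker 1, locker 6, locker 7 share exactly the 3 values {blue, brown, teal}; by pigeonhole those values go to them, so strike blue, brown, teal from locker 2, locker 4.
Determined: locker 3=purple, locker 5=grey. The other lockers each still have more than one consistent value. That makes 2.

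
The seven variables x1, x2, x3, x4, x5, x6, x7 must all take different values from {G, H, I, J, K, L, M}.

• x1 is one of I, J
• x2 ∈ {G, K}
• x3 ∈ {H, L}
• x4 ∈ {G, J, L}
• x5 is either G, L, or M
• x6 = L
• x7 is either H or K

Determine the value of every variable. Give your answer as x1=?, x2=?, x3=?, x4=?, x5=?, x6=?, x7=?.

x1=I, x2=G, x3=H, x4=J, x5=M, x6=L, x7=K

x6 must be L (only option left). Strike L from x3, x4, x5.
x3 must be H (only option left). Eliminate H elsewhere: x7.
x7 has just one choice, so x7 = K. So x2 can't be K.
x2's domain is down to {G}, so x2 = G. Remove G from x4, x5.
x4 has just one choice, so x4 = J. Remove J from x1.
x5's domain is down to {M}, so x5 = M.
x1 has just one choice, so x1 = I.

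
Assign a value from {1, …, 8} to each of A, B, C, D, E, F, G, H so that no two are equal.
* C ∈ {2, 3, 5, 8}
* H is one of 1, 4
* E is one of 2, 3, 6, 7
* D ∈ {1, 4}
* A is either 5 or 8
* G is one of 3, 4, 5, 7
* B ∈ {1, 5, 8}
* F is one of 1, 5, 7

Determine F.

Among the 8 variables, 6 fits only E (and all 8 values in {1, 2, 3, 4, 5, 6, 7, 8} must be used), so E = 6.
The 7 still-open variables together cover exactly {1, 2, 3, 4, 5, 7, 8} — 7 values for 7 variables — and 2 appears only in C's list, so C = 2.
Among the 6 still-open variables, 3 fits only G (and all 6 values in {1, 3, 4, 5, 7, 8} must be used), so G = 3.
The 5 still-open variables draw from only 5 values {1, 4, 5, 7, 8}, so each is used; only F can be 7, hence F = 7.

7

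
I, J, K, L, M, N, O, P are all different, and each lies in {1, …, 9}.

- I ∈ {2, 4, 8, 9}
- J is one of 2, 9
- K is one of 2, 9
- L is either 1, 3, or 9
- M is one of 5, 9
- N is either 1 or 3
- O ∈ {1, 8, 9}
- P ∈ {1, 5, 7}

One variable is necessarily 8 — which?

The 8 variables together cover exactly {1, 2, 3, 4, 5, 7, 8, 9} — 8 values for 8 variables — and 4 appears only in I's list, so I = 4.
The 7 still-open variables draw from only 7 values {1, 2, 3, 5, 7, 8, 9}, so each is used; only P can be 7, hence P = 7.
The 6 still-open variables draw from only 6 values {1, 2, 3, 5, 8, 9}, so each is used; only M can be 5, hence M = 5.
Among the 5 still-open variables, 8 fits only O (and all 5 values in {1, 2, 3, 8, 9} must be used), so O = 8.

O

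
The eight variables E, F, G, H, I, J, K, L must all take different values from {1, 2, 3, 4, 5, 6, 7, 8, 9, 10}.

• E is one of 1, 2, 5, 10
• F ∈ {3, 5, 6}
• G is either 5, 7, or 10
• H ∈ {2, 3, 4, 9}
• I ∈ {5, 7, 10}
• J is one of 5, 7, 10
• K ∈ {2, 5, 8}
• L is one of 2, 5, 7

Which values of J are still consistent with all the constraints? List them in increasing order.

5, 7, 10

G, I, J share exactly the 3 values {5, 7, 10}; by pigeonhole those values go to them, so strike 5, 7, 10 from E, F, K, L.
L's domain is down to {2}, so L = 2. Remove 2 from E, H, K.
E has just one choice, so E = 1.
K has just one choice, so K = 8.
No further eliminations apply; J can still be any of 5, 7, 10.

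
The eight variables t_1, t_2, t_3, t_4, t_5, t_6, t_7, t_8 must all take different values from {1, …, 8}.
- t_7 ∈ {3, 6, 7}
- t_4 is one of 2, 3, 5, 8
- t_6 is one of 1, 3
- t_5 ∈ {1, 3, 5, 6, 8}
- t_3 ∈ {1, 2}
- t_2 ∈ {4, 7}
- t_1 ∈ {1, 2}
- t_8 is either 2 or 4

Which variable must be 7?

t_2

The 2 variables t_1 and t_3 are confined to {1, 2}, which locks those values in; drop them from t_4, t_5, t_6, t_8.
t_6's domain is down to {3}, so t_6 = 3. Strike 3 from t_4, t_5, t_7.
t_8 has just one choice, so t_8 = 4. So t_2 can't be 4.
So 7 goes to t_2.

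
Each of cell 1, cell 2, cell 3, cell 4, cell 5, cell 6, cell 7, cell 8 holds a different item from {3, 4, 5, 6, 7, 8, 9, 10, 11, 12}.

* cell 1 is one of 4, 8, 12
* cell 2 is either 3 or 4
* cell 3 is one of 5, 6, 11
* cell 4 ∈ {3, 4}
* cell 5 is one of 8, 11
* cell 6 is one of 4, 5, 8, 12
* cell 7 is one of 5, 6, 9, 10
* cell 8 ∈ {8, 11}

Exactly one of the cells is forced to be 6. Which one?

cell 3

The 2 variables cell 2 and cell 4 are confined to {3, 4}, which locks those values in; drop them from cell 1, cell 6.
cell 5 and cell 8 share exactly the 2 values {8, 11}; by pigeonhole those values go to them, so strike 8, 11 from cell 1, cell 3, cell 6.
cell 1's domain is down to {12}, so cell 1 = 12. Eliminate 12 elsewhere: cell 6.
cell 6 must be 5 (only option left). So cell 3, cell 7 can't be 5.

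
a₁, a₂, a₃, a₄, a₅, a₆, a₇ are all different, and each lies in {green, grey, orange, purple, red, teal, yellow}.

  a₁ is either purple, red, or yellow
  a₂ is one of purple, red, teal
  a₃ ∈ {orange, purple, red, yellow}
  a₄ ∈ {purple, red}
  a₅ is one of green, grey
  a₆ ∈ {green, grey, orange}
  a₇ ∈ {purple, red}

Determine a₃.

orange

Among the 7 variables, teal fits only a₂ (and all 7 values in {green, grey, orange, purple, red, teal, yellow} must be used), so a₂ = teal.
The 2 variables a₄ and a₇ are confined to {purple, red}, which locks those values in; drop them from a₁, a₃.
That leaves a₁ = yellow. Remove yellow from a₃.
So a₃ = orange.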